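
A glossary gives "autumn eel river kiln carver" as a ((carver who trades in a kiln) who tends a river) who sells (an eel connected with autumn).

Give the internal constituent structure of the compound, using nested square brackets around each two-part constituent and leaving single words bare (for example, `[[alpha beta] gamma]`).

[[autumn eel] [river [kiln carver]]]

Whole compound: head "carver" (specifically "river kiln carver"), modifier "autumn eel".
"autumn eel" → head "eel", modifier "autumn".
"river kiln carver" → head "carver" (specifically "kiln carver"), modifier "river".
"kiln carver" → head "carver", modifier "kiln".
Assembled: [[autumn eel] [river [kiln carver]]].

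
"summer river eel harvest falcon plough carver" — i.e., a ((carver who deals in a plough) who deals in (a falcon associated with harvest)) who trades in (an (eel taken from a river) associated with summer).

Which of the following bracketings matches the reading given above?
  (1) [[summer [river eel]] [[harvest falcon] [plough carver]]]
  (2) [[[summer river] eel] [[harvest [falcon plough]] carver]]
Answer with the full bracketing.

The paraphrase's head is the "carver" part ("harvest falcon plough carver"); its modifier is "summer river eel".
That top-level split, carried through the inner groups, gives [[summer [river eel]] [[harvest falcon] [plough carver]]].

[[summer [river eel]] [[harvest falcon] [plough carver]]]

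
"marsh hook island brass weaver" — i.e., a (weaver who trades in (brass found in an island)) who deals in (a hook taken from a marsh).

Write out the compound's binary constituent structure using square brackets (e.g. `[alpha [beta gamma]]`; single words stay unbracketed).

At the top level: head "weaver" (specifically "island brass weaver"); modifier "marsh hook".
Inside "marsh hook": head "hook", modifier "marsh".
Inside "island brass weaver": head "weaver", modifier "island brass".
Inside "island brass": head "brass", modifier "island".
So the structure is [[marsh hook] [[island brass] weaver]].

[[marsh hook] [[island brass] weaver]]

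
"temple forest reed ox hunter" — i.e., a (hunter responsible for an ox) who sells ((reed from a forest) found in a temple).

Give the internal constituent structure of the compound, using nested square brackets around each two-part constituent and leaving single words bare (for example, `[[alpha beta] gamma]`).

The outermost head in the paraphrase is "hunter" (specifically "ox hunter"), modified by "temple forest reed".
Within "temple forest reed", the head is "reed" (specifically "forest reed") and the modifier is "temple".
Within "forest reed", the head is "reed" and the modifier is "forest".
Within "ox hunter", the head is "hunter" and the modifier is "ox".
Putting it together: [[temple [forest reed]] [ox hunter]].

[[temple [forest reed]] [ox hunter]]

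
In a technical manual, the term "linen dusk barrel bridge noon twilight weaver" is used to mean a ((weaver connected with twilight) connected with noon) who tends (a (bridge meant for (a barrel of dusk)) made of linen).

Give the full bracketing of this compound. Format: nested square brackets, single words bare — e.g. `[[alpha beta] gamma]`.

[[linen [[dusk barrel] bridge]] [noon [twilight weaver]]]

Whole compound: head "weaver" (specifically "noon twilight weaver"), modifier "linen dusk barrel bridge".
Within "linen dusk barrel bridge", the head is "bridge" (specifically "dusk barrel bridge") and the modifier is "linen".
Within "dusk barrel bridge", the head is "bridge" and the modifier is "dusk barrel".
Within "dusk barrel", the head is "barrel" and the modifier is "dusk".
Within "noon twilight weaver", the head is "weaver" (specifically "twilight weaver") and the modifier is "noon".
Within "twilight weaver", the head is "weaver" and the modifier is "twilight".
Assembled: [[linen [[dusk barrel] bridge]] [noon [twilight weaver]]].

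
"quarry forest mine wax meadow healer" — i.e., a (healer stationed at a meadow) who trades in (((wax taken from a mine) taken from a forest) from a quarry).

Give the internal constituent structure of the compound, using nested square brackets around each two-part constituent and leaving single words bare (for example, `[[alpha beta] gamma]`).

Whole compound: head "healer" (specifically "meadow healer"), modifier "quarry forest mine wax".
Inside "quarry forest mine wax": head "wax" (specifically "forest mine wax"), modifier "quarry".
Inside "forest mine wax": head "wax" (specifically "mine wax"), modifier "forest".
Inside "mine wax": head "wax", modifier "mine".
Inside "meadow healer": head "healer", modifier "meadow".
Assembled: [[quarry [forest [mine wax]]] [meadow healer]].

[[quarry [forest [mine wax]]] [meadow healer]]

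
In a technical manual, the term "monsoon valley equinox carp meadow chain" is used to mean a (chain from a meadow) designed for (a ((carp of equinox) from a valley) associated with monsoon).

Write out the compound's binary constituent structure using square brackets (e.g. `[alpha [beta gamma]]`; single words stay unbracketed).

The outermost head in the paraphrase is "chain" (specifically "meadow chain"), modified by "monsoon valley equinox carp".
Inside "monsoon valley equinox carp": head "carp" (specifically "valley equinox carp"), modifier "monsoon".
Inside "valley equinox carp": head "carp" (specifically "equinox carp"), modifier "valley".
Inside "equinox carp": head "carp", modifier "equinox".
Inside "meadow chain": head "chain", modifier "meadow".
Putting it together: [[monsoon [valley [equinox carp]]] [meadow chain]].

[[monsoon [valley [equinox carp]]] [meadow chain]]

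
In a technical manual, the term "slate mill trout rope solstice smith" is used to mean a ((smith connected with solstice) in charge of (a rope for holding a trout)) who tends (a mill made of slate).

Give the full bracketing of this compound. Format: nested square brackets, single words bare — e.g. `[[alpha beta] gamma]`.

[[slate mill] [[trout rope] [solstice smith]]]

At the top level: head "smith" (specifically "trout rope solstice smith"); modifier "slate mill".
"slate mill" → head "mill", modifier "slate".
"trout rope solstice smith" → head "smith" (specifically "solstice smith"), modifier "trout rope".
"trout rope" → head "rope", modifier "trout".
"solstice smith" → head "smith", modifier "solstice".
So the structure is [[slate mill] [[trout rope] [solstice smith]]].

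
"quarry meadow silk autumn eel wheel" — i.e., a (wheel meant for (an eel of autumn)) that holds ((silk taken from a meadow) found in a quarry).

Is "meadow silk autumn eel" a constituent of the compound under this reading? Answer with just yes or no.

The top-level split is [quarry meadow silk] [autumn eel wheel]; the full structure is [[quarry [meadow silk]] [[autumn eel] wheel]].
"meadow silk autumn eel" straddles a constituent boundary, so it is not a single unit.

no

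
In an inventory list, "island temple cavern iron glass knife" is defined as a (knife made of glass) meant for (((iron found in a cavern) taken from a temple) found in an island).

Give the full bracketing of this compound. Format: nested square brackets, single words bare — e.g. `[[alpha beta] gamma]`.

[[island [temple [cavern iron]]] [glass knife]]

Overall it is a kind of knife (specifically "glass knife"); the modifier is "island temple cavern iron".
"island temple cavern iron" → head "iron" (specifically "temple cavern iron"), modifier "island".
"temple cavern iron" → head "iron" (specifically "cavern iron"), modifier "temple".
"cavern iron" → head "iron", modifier "cavern".
"glass knife" → head "knife", modifier "glass".
Assembled: [[island [temple [cavern iron]]] [glass knife]].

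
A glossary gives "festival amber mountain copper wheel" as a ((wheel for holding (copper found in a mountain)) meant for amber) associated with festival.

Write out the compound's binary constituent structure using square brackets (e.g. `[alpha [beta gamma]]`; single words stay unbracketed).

Whole compound: head "wheel" (specifically "amber mountain copper wheel"), modifier "festival".
"amber mountain copper wheel" → head "wheel" (specifically "mountain copper wheel"), modifier "amber".
"mountain copper wheel" → head "wheel", modifier "mountain copper".
"mountain copper" → head "copper", modifier "mountain".
Putting it together: [festival [amber [[mountain copper] wheel]]].

[festival [amber [[mountain copper] wheel]]]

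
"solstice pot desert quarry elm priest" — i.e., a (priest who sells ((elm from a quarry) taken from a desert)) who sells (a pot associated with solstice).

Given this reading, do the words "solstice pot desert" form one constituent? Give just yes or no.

The top-level split is [solstice pot] [desert quarry elm priest]; the full structure is [[solstice pot] [[desert [quarry elm]] priest]].
"solstice pot desert" straddles a constituent boundary, so it is not a single unit.

no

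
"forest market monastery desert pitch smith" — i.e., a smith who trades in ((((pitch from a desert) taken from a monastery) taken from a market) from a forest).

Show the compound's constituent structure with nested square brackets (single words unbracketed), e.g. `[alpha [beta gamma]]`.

The outermost head in the paraphrase is "smith", modified by "forest market monastery desert pitch".
Inside "forest market monastery desert pitch": head "pitch" (specifically "market monastery desert pitch"), modifier "forest".
Inside "market monastery desert pitch": head "pitch" (specifically "monastery desert pitch"), modifier "market".
Inside "monastery desert pitch": head "pitch" (specifically "desert pitch"), modifier "monastery".
Inside "desert pitch": head "pitch", modifier "desert".
So the structure is [[forest [market [monastery [desert pitch]]]] smith].

[[forest [market [monastery [desert pitch]]]] smith]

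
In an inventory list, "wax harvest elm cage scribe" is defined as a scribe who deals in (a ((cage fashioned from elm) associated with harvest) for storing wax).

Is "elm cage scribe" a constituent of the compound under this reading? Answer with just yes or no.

The top-level split is [wax harvest elm cage] [scribe]; the full structure is [[wax [harvest [elm cage]]] scribe].
"elm cage scribe" straddles a constituent boundary, so it is not a single unit.

no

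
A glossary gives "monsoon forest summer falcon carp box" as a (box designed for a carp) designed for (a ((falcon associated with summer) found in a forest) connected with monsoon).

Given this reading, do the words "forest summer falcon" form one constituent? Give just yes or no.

yes

The paraphrase groups the words so that "forest summer falcon" is one unit: it corresponds to a single parenthesized sub-phrase.
The full structure is [[monsoon [forest [summer falcon]]] [carp box]], in which [forest summer falcon] is a constituent.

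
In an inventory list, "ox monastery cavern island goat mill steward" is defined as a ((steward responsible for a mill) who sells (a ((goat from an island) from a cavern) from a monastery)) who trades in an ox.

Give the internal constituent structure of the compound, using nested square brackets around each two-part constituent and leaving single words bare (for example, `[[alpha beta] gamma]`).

At the top level: head "steward" (specifically "monastery cavern island goat mill steward"); modifier "ox".
Inside "monastery cavern island goat mill steward": head "steward" (specifically "mill steward"), modifier "monastery cavern island goat".
Inside "monastery cavern island goat": head "goat" (specifically "cavern island goat"), modifier "monastery".
Inside "cavern island goat": head "goat" (specifically "island goat"), modifier "cavern".
Inside "island goat": head "goat", modifier "island".
Inside "mill steward": head "steward", modifier "mill".
Assembled: [ox [[monastery [cavern [island goat]]] [mill steward]]].

[ox [[monastery [cavern [island goat]]] [mill steward]]]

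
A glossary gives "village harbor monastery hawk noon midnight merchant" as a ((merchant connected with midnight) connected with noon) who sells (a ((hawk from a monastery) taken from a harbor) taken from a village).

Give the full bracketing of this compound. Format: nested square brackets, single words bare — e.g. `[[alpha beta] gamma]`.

[[village [harbor [monastery hawk]]] [noon [midnight merchant]]]

Overall it is a kind of merchant (specifically "noon midnight merchant"); the modifier is "village harbor monastery hawk".
Inside "village harbor monastery hawk": head "hawk" (specifically "harbor monastery hawk"), modifier "village".
Inside "harbor monastery hawk": head "hawk" (specifically "monastery hawk"), modifier "harbor".
Inside "monastery hawk": head "hawk", modifier "monastery".
Inside "noon midnight merchant": head "merchant" (specifically "midnight merchant"), modifier "noon".
Inside "midnight merchant": head "merchant", modifier "midnight".
Putting it together: [[village [harbor [monastery hawk]]] [noon [midnight merchant]]].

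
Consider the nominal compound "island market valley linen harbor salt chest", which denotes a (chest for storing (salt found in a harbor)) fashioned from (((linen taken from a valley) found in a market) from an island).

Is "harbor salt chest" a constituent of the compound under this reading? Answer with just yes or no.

The paraphrase groups the words so that "harbor salt chest" is one unit: it corresponds to a single parenthesized sub-phrase.
The full structure is [[island [market [valley linen]]] [[harbor salt] chest]], in which [harbor salt chest] is a constituent.

yes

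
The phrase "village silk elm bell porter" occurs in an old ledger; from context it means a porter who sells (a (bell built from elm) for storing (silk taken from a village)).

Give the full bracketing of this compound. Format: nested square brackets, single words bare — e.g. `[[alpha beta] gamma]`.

[[[village silk] [elm bell]] porter]

At the top level: head "porter"; modifier "village silk elm bell".
Inside "village silk elm bell": head "bell" (specifically "elm bell"), modifier "village silk".
Inside "village silk": head "silk", modifier "village".
Inside "elm bell": head "bell", modifier "elm".
Putting it together: [[[village silk] [elm bell]] porter].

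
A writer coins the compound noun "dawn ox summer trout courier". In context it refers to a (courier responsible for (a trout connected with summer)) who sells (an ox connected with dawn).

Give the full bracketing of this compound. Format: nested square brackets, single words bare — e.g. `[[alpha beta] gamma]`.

[[dawn ox] [[summer trout] courier]]

Whole compound: head "courier" (specifically "summer trout courier"), modifier "dawn ox".
Inside "dawn ox": head "ox", modifier "dawn".
Inside "summer trout courier": head "courier", modifier "summer trout".
Inside "summer trout": head "trout", modifier "summer".
Assembled: [[dawn ox] [[summer trout] courier]].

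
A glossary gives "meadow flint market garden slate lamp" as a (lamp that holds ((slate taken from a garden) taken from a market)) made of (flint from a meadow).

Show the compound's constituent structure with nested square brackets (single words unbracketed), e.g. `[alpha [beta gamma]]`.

[[meadow flint] [[market [garden slate]] lamp]]

Overall it is a kind of lamp (specifically "market garden slate lamp"); the modifier is "meadow flint".
Within "meadow flint", the head is "flint" and the modifier is "meadow".
Within "market garden slate lamp", the head is "lamp" and the modifier is "market garden slate".
Within "market garden slate", the head is "slate" (specifically "garden slate") and the modifier is "market".
Within "garden slate", the head is "slate" and the modifier is "garden".
Assembled: [[meadow flint] [[market [garden slate]] lamp]].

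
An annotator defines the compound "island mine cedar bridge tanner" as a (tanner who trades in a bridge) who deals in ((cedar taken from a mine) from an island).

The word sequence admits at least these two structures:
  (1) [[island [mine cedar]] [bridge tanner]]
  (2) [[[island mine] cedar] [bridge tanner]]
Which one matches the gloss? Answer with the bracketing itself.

[[island [mine cedar]] [bridge tanner]]

The paraphrase's head is the "tanner" part ("bridge tanner"); its modifier is "island mine cedar".
That top-level split, carried through the inner groups, gives [[island [mine cedar]] [bridge tanner]].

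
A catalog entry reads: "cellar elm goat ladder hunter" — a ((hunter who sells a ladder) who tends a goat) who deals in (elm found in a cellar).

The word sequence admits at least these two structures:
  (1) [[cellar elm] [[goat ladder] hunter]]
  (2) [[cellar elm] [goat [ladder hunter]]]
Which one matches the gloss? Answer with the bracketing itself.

The paraphrase's head is the "hunter" part ("goat ladder hunter"); its modifier is "cellar elm".
That top-level split, carried through the inner groups, gives [[cellar elm] [goat [ladder hunter]]].

[[cellar elm] [goat [ladder hunter]]]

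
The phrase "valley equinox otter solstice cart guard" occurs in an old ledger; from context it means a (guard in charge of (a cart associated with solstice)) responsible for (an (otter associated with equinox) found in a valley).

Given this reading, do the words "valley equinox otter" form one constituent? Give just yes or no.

The paraphrase groups the words so that "valley equinox otter" is one unit: it corresponds to a single parenthesized sub-phrase.
The full structure is [[valley [equinox otter]] [[solstice cart] guard]], in which [valley equinox otter] is a constituent.

yes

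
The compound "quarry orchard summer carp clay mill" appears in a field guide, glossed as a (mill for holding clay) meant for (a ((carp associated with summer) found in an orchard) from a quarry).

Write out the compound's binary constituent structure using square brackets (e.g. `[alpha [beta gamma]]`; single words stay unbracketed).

[[quarry [orchard [summer carp]]] [clay mill]]

Whole compound: head "mill" (specifically "clay mill"), modifier "quarry orchard summer carp".
Within "quarry orchard summer carp", the head is "carp" (specifically "orchard summer carp") and the modifier is "quarry".
Within "orchard summer carp", the head is "carp" (specifically "summer carp") and the modifier is "orchard".
Within "summer carp", the head is "carp" and the modifier is "summer".
Within "clay mill", the head is "mill" and the modifier is "clay".
So the structure is [[quarry [orchard [summer carp]]] [clay mill]].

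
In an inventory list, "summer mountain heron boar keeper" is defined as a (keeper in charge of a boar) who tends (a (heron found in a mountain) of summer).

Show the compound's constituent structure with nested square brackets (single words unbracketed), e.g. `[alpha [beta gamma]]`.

[[summer [mountain heron]] [boar keeper]]

At the top level: head "keeper" (specifically "boar keeper"); modifier "summer mountain heron".
Inside "summer mountain heron": head "heron" (specifically "mountain heron"), modifier "summer".
Inside "mountain heron": head "heron", modifier "mountain".
Inside "boar keeper": head "keeper", modifier "boar".
Assembled: [[summer [mountain heron]] [boar keeper]].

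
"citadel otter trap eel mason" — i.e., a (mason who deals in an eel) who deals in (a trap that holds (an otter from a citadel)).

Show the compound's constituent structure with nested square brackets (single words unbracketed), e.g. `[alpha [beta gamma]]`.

[[[citadel otter] trap] [eel mason]]

Whole compound: head "mason" (specifically "eel mason"), modifier "citadel otter trap".
"citadel otter trap" → head "trap", modifier "citadel otter".
"citadel otter" → head "otter", modifier "citadel".
"eel mason" → head "mason", modifier "eel".
Putting it together: [[[citadel otter] trap] [eel mason]].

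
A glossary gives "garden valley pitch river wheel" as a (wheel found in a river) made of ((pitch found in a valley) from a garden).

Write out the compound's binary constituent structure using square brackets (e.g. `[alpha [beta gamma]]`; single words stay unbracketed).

[[garden [valley pitch]] [river wheel]]

Whole compound: head "wheel" (specifically "river wheel"), modifier "garden valley pitch".
Within "garden valley pitch", the head is "pitch" (specifically "valley pitch") and the modifier is "garden".
Within "valley pitch", the head is "pitch" and the modifier is "valley".
Within "river wheel", the head is "wheel" and the modifier is "river".
Assembled: [[garden [valley pitch]] [river wheel]].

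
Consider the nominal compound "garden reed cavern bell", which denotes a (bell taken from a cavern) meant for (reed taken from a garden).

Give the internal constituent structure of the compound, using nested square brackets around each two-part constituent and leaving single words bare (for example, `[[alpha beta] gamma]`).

[[garden reed] [cavern bell]]

The outermost head in the paraphrase is "bell" (specifically "cavern bell"), modified by "garden reed".
Inside "garden reed": head "reed", modifier "garden".
Inside "cavern bell": head "bell", modifier "cavern".
So the structure is [[garden reed] [cavern bell]].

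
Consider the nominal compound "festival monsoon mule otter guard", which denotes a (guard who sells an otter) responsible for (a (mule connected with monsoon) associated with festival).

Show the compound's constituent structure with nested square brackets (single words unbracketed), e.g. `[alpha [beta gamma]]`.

The outermost head in the paraphrase is "guard" (specifically "otter guard"), modified by "festival monsoon mule".
"festival monsoon mule" → head "mule" (specifically "monsoon mule"), modifier "festival".
"monsoon mule" → head "mule", modifier "monsoon".
"otter guard" → head "guard", modifier "otter".
So the structure is [[festival [monsoon mule]] [otter guard]].

[[festival [monsoon mule]] [otter guard]]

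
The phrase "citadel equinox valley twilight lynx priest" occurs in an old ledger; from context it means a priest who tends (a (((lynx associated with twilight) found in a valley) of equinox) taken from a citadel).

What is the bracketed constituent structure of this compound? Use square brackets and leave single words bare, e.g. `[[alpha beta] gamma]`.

The outermost head in the paraphrase is "priest", modified by "citadel equinox valley twilight lynx".
Within "citadel equinox valley twilight lynx", the head is "lynx" (specifically "equinox valley twilight lynx") and the modifier is "citadel".
Within "equinox valley twilight lynx", the head is "lynx" (specifically "valley twilight lynx") and the modifier is "equinox".
Within "valley twilight lynx", the head is "lynx" (specifically "twilight lynx") and the modifier is "valley".
Within "twilight lynx", the head is "lynx" and the modifier is "twilight".
Assembled: [[citadel [equinox [valley [twilight lynx]]]] priest].

[[citadel [equinox [valley [twilight lynx]]]] priest]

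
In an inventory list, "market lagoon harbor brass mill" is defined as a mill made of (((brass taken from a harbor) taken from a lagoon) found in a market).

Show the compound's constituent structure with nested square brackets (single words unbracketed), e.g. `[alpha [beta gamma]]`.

At the top level: head "mill"; modifier "market lagoon harbor brass".
Within "market lagoon harbor brass", the head is "brass" (specifically "lagoon harbor brass") and the modifier is "market".
Within "lagoon harbor brass", the head is "brass" (specifically "harbor brass") and the modifier is "lagoon".
Within "harbor brass", the head is "brass" and the modifier is "harbor".
So the structure is [[market [lagoon [harbor brass]]] mill].

[[market [lagoon [harbor brass]]] mill]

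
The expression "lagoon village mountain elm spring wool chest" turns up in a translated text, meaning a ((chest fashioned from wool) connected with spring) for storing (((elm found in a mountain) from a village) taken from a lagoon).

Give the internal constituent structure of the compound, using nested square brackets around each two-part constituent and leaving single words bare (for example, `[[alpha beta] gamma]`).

Overall it is a kind of chest (specifically "spring wool chest"); the modifier is "lagoon village mountain elm".
Inside "lagoon village mountain elm": head "elm" (specifically "village mountain elm"), modifier "lagoon".
Inside "village mountain elm": head "elm" (specifically "mountain elm"), modifier "village".
Inside "mountain elm": head "elm", modifier "mountain".
Inside "spring wool chest": head "chest" (specifically "wool chest"), modifier "spring".
Inside "wool chest": head "chest", modifier "wool".
So the structure is [[lagoon [village [mountain elm]]] [spring [wool chest]]].

[[lagoon [village [mountain elm]]] [spring [wool chest]]]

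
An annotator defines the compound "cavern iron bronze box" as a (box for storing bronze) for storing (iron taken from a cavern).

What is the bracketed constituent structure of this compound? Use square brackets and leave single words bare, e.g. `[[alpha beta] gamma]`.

[[cavern iron] [bronze box]]

The outermost head in the paraphrase is "box" (specifically "bronze box"), modified by "cavern iron".
Inside "cavern iron": head "iron", modifier "cavern".
Inside "bronze box": head "box", modifier "bronze".
Assembled: [[cavern iron] [bronze box]].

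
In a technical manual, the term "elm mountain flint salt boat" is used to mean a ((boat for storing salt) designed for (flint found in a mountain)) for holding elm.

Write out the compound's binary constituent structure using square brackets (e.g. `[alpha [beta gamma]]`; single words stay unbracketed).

The outermost head in the paraphrase is "boat" (specifically "mountain flint salt boat"), modified by "elm".
Inside "mountain flint salt boat": head "boat" (specifically "salt boat"), modifier "mountain flint".
Inside "mountain flint": head "flint", modifier "mountain".
Inside "salt boat": head "boat", modifier "salt".
Assembled: [elm [[mountain flint] [salt boat]]].

[elm [[mountain flint] [salt boat]]]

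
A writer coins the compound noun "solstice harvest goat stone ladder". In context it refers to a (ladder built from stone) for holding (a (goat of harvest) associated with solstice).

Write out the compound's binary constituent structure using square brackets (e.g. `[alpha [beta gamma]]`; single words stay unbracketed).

[[solstice [harvest goat]] [stone ladder]]

Overall it is a kind of ladder (specifically "stone ladder"); the modifier is "solstice harvest goat".
Inside "solstice harvest goat": head "goat" (specifically "harvest goat"), modifier "solstice".
Inside "harvest goat": head "goat", modifier "harvest".
Inside "stone ladder": head "ladder", modifier "stone".
Putting it together: [[solstice [harvest goat]] [stone ladder]].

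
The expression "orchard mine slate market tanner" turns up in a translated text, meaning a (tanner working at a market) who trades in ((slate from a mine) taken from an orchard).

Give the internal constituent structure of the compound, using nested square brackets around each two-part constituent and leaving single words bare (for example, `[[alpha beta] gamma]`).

At the top level: head "tanner" (specifically "market tanner"); modifier "orchard mine slate".
Inside "orchard mine slate": head "slate" (specifically "mine slate"), modifier "orchard".
Inside "mine slate": head "slate", modifier "mine".
Inside "market tanner": head "tanner", modifier "market".
So the structure is [[orchard [mine slate]] [market tanner]].

[[orchard [mine slate]] [market tanner]]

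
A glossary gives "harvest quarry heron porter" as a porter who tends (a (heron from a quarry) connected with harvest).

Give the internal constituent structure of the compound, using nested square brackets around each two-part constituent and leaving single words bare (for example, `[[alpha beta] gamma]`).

[[harvest [quarry heron]] porter]

Whole compound: head "porter", modifier "harvest quarry heron".
"harvest quarry heron" → head "heron" (specifically "quarry heron"), modifier "harvest".
"quarry heron" → head "heron", modifier "quarry".
Putting it together: [[harvest [quarry heron]] porter].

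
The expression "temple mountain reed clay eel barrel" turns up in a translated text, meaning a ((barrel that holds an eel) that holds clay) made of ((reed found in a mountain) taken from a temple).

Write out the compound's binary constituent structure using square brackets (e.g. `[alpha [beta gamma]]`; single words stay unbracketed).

[[temple [mountain reed]] [clay [eel barrel]]]

Overall it is a kind of barrel (specifically "clay eel barrel"); the modifier is "temple mountain reed".
Inside "temple mountain reed": head "reed" (specifically "mountain reed"), modifier "temple".
Inside "mountain reed": head "reed", modifier "mountain".
Inside "clay eel barrel": head "barrel" (specifically "eel barrel"), modifier "clay".
Inside "eel barrel": head "barrel", modifier "eel".
Putting it together: [[temple [mountain reed]] [clay [eel barrel]]].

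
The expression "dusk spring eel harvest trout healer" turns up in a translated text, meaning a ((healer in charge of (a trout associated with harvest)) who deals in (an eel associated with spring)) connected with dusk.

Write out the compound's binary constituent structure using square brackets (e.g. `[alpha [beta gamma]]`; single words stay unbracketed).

Whole compound: head "healer" (specifically "spring eel harvest trout healer"), modifier "dusk".
Inside "spring eel harvest trout healer": head "healer" (specifically "harvest trout healer"), modifier "spring eel".
Inside "spring eel": head "eel", modifier "spring".
Inside "harvest trout healer": head "healer", modifier "harvest trout".
Inside "harvest trout": head "trout", modifier "harvest".
Assembled: [dusk [[spring eel] [[harvest trout] healer]]].

[dusk [[spring eel] [[harvest trout] healer]]]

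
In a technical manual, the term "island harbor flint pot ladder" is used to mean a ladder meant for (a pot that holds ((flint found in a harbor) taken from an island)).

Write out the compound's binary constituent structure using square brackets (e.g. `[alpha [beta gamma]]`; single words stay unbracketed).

At the top level: head "ladder"; modifier "island harbor flint pot".
Inside "island harbor flint pot": head "pot", modifier "island harbor flint".
Inside "island harbor flint": head "flint" (specifically "harbor flint"), modifier "island".
Inside "harbor flint": head "flint", modifier "harbor".
So the structure is [[[island [harbor flint]] pot] ladder].

[[[island [harbor flint]] pot] ladder]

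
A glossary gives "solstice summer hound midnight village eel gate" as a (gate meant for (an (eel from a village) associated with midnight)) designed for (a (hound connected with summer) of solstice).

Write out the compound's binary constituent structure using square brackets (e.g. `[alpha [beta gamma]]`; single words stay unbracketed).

[[solstice [summer hound]] [[midnight [village eel]] gate]]

The outermost head in the paraphrase is "gate" (specifically "midnight village eel gate"), modified by "solstice summer hound".
"solstice summer hound" → head "hound" (specifically "summer hound"), modifier "solstice".
"summer hound" → head "hound", modifier "summer".
"midnight village eel gate" → head "gate", modifier "midnight village eel".
"midnight village eel" → head "eel" (specifically "village eel"), modifier "midnight".
"village eel" → head "eel", modifier "village".
So the structure is [[solstice [summer hound]] [[midnight [village eel]] gate]].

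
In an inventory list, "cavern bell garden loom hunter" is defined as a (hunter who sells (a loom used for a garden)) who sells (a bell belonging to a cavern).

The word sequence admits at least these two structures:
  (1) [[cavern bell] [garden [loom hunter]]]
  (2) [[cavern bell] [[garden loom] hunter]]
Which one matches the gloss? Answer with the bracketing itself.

[[cavern bell] [[garden loom] hunter]]

The paraphrase's head is the "hunter" part ("garden loom hunter"); its modifier is "cavern bell".
That top-level split, carried through the inner groups, gives [[cavern bell] [[garden loom] hunter]].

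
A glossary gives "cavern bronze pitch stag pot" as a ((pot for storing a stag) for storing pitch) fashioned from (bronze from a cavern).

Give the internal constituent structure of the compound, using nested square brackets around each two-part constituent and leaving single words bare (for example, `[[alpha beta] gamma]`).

[[cavern bronze] [pitch [stag pot]]]

Whole compound: head "pot" (specifically "pitch stag pot"), modifier "cavern bronze".
Within "cavern bronze", the head is "bronze" and the modifier is "cavern".
Within "pitch stag pot", the head is "pot" (specifically "stag pot") and the modifier is "pitch".
Within "stag pot", the head is "pot" and the modifier is "stag".
So the structure is [[cavern bronze] [pitch [stag pot]]].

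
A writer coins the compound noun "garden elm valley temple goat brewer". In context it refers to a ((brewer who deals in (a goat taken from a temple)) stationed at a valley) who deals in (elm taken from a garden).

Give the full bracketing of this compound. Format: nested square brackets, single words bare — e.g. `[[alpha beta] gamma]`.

[[garden elm] [valley [[temple goat] brewer]]]

At the top level: head "brewer" (specifically "valley temple goat brewer"); modifier "garden elm".
Within "garden elm", the head is "elm" and the modifier is "garden".
Within "valley temple goat brewer", the head is "brewer" (specifically "temple goat brewer") and the modifier is "valley".
Within "temple goat brewer", the head is "brewer" and the modifier is "temple goat".
Within "temple goat", the head is "goat" and the modifier is "temple".
Putting it together: [[garden elm] [valley [[temple goat] brewer]]].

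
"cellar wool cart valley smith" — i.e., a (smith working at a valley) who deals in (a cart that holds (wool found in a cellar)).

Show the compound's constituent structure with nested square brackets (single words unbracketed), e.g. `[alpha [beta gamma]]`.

Overall it is a kind of smith (specifically "valley smith"); the modifier is "cellar wool cart".
"cellar wool cart" → head "cart", modifier "cellar wool".
"cellar wool" → head "wool", modifier "cellar".
"valley smith" → head "smith", modifier "valley".
Putting it together: [[[cellar wool] cart] [valley smith]].

[[[cellar wool] cart] [valley smith]]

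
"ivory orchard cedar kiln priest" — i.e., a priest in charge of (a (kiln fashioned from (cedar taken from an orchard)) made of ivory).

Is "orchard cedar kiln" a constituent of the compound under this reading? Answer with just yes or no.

The paraphrase groups the words so that "orchard cedar kiln" is one unit: it corresponds to a single parenthesized sub-phrase.
The full structure is [[ivory [[orchard cedar] kiln]] priest], in which [orchard cedar kiln] is a constituent.

yes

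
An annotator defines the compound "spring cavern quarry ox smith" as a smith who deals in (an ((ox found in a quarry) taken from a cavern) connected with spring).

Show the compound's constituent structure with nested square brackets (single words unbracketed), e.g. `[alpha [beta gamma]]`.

[[spring [cavern [quarry ox]]] smith]

Overall it is a kind of smith; the modifier is "spring cavern quarry ox".
"spring cavern quarry ox" → head "ox" (specifically "cavern quarry ox"), modifier "spring".
"cavern quarry ox" → head "ox" (specifically "quarry ox"), modifier "cavern".
"quarry ox" → head "ox", modifier "quarry".
Assembled: [[spring [cavern [quarry ox]]] smith].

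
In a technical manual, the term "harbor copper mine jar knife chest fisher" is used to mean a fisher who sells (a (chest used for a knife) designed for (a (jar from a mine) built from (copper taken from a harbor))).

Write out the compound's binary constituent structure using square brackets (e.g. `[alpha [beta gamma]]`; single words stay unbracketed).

[[[[harbor copper] [mine jar]] [knife chest]] fisher]

Overall it is a kind of fisher; the modifier is "harbor copper mine jar knife chest".
Within "harbor copper mine jar knife chest", the head is "chest" (specifically "knife chest") and the modifier is "harbor copper mine jar".
Within "harbor copper mine jar", the head is "jar" (specifically "mine jar") and the modifier is "harbor copper".
Within "harbor copper", the head is "copper" and the modifier is "harbor".
Within "mine jar", the head is "jar" and the modifier is "mine".
Within "knife chest", the head is "chest" and the modifier is "knife".
Assembled: [[[[harbor copper] [mine jar]] [knife chest]] fisher].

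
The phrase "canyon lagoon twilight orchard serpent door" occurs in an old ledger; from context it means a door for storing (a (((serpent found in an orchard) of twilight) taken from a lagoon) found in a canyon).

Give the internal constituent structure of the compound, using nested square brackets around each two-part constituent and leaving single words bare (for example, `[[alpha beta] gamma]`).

[[canyon [lagoon [twilight [orchard serpent]]]] door]

At the top level: head "door"; modifier "canyon lagoon twilight orchard serpent".
Inside "canyon lagoon twilight orchard serpent": head "serpent" (specifically "lagoon twilight orchard serpent"), modifier "canyon".
Inside "lagoon twilight orchard serpent": head "serpent" (specifically "twilight orchard serpent"), modifier "lagoon".
Inside "twilight orchard serpent": head "serpent" (specifically "orchard serpent"), modifier "twilight".
Inside "orchard serpent": head "serpent", modifier "orchard".
So the structure is [[canyon [lagoon [twilight [orchard serpent]]]] door].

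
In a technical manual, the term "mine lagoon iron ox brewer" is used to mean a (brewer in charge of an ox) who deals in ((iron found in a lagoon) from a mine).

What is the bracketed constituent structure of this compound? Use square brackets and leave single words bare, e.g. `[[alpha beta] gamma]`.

[[mine [lagoon iron]] [ox brewer]]

Whole compound: head "brewer" (specifically "ox brewer"), modifier "mine lagoon iron".
Inside "mine lagoon iron": head "iron" (specifically "lagoon iron"), modifier "mine".
Inside "lagoon iron": head "iron", modifier "lagoon".
Inside "ox brewer": head "brewer", modifier "ox".
Putting it together: [[mine [lagoon iron]] [ox brewer]].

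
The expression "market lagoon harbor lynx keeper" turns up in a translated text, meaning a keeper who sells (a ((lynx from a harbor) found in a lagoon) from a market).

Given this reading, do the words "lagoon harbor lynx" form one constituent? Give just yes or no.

yes

The paraphrase groups the words so that "lagoon harbor lynx" is one unit: it corresponds to a single parenthesized sub-phrase.
The full structure is [[market [lagoon [harbor lynx]]] keeper], in which [lagoon harbor lynx] is a constituent.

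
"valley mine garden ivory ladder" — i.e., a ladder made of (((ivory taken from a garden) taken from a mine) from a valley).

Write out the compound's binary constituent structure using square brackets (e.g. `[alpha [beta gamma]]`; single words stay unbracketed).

Whole compound: head "ladder", modifier "valley mine garden ivory".
"valley mine garden ivory" → head "ivory" (specifically "mine garden ivory"), modifier "valley".
"mine garden ivory" → head "ivory" (specifically "garden ivory"), modifier "mine".
"garden ivory" → head "ivory", modifier "garden".
Assembled: [[valley [mine [garden ivory]]] ladder].

[[valley [mine [garden ivory]]] ladder]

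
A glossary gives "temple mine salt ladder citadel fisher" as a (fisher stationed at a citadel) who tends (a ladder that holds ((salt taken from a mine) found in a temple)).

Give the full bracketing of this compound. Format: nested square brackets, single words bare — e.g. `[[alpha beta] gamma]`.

[[[temple [mine salt]] ladder] [citadel fisher]]

The outermost head in the paraphrase is "fisher" (specifically "citadel fisher"), modified by "temple mine salt ladder".
"temple mine salt ladder" → head "ladder", modifier "temple mine salt".
"temple mine salt" → head "salt" (specifically "mine salt"), modifier "temple".
"mine salt" → head "salt", modifier "mine".
"citadel fisher" → head "fisher", modifier "citadel".
Putting it together: [[[temple [mine salt]] ladder] [citadel fisher]].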